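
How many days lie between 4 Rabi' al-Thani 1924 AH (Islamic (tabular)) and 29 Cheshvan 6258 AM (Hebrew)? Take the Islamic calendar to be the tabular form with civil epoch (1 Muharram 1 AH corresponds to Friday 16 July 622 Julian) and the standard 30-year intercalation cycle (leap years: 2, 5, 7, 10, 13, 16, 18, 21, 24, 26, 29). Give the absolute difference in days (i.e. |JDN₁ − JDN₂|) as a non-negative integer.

JDN of the first date = 2629979.
JDN of the second date = 2633400.
|2633400 − 2629979| = 3421.

3421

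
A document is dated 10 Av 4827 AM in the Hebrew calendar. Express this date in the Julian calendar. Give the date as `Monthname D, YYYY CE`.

Julian Day Number of the source date = 2110985.
Converting JDN 2110985 to the Julian calendar gives 25 July 1067 CE.

July 25, 1067 CE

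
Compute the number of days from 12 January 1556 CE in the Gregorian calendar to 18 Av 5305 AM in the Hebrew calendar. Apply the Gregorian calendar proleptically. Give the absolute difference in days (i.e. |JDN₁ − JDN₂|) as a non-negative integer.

First date → JDN 2289388; second date → JDN 2285577.
The interval is |2289388 − 2285577| = 3811 days.

3811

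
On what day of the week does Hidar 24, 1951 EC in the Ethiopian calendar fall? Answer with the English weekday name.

In the Gregorian calendar this is 3 December 1958 (JDN 2436541).
2436541 ≡ 2 (mod 7); counting from Monday = 0 gives Wednesday.

Wednesday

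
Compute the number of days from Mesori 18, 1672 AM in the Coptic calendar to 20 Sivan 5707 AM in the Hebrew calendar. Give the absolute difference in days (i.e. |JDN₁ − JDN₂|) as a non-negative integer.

3365

First date → JDN 2435710; second date → JDN 2432345.
The interval is |2435710 − 2432345| = 3365 days.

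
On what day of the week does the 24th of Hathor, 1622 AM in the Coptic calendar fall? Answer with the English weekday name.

Sunday

In the Gregorian calendar this is 3 December 1905 (JDN 2417183).
Since JDN mod 7 = 6 (0 = Monday), the day is Sunday.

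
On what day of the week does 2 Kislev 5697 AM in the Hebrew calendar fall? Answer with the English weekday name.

Monday

In the Gregorian calendar this is 16 November 1936 (JDN 2428489).
Since JDN mod 7 = 0 (0 = Monday), the day is Monday.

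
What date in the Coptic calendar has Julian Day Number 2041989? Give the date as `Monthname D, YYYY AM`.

JDN 2041989 is 3 September 878 in the proleptic Gregorian calendar.
In the Coptic calendar that day is Thout 2, 595 AM.

Thout 2, 595 AM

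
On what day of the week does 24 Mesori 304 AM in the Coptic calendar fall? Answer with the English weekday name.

This is JDN 1936054 (19 August 588 Gregorian).
1936054 ≡ 1 (mod 7); counting from Monday = 0 gives Tuesday.

Tuesday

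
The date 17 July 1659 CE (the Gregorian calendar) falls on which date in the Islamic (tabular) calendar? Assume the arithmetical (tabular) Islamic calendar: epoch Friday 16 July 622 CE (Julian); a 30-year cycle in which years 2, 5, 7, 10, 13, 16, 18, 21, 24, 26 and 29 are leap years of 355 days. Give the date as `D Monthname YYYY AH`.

Both dates share Julian Day Number 2327195; in the tabular Islamic calendar that is 26 Shawwal 1069 AH.

26 Shawwal 1069 AH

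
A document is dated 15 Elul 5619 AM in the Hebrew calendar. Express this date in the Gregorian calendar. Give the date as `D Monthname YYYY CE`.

14 September 1859 CE

Julian Day Number of the source date = 2400302.
Converting JDN 2400302 to the Gregorian calendar gives 14 September 1859 CE.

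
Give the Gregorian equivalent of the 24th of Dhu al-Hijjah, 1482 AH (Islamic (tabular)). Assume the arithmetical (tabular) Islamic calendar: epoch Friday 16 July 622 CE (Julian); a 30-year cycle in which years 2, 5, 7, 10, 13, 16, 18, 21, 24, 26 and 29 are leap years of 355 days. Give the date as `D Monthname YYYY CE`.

25 May 2060 CE

Both dates share Julian Day Number 2473605; in the Gregorian calendar that is 25 May 2060 CE.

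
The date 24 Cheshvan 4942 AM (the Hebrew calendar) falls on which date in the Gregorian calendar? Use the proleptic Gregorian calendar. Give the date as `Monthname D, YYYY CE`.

November 11, 1181 CE

Both dates share Julian Day Number 2152726; in the Gregorian calendar that is 11 November 1181 CE.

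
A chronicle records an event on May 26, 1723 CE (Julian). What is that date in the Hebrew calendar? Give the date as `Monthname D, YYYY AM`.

Julian Day Number of the source date = 2350529.
Converting JDN 2350529 to the Hebrew calendar gives 3 Sivan 5483 AM.

Sivan 3, 5483 AM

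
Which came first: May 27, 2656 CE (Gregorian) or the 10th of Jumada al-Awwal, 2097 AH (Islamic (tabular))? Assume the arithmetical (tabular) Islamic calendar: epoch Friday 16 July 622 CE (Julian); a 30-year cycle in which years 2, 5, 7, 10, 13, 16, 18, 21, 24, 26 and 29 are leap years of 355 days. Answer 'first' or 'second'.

Converting both to JDN: 2691291 vs 2691320; the smaller is the first.

first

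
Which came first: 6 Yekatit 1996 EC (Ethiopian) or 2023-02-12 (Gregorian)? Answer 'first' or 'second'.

first

First date → JDN 2453050; second date → JDN 2459988.
JDN 2453050 < JDN 2459988, so the first date is earlier.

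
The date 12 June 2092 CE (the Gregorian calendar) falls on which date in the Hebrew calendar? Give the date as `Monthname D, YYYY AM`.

Both dates share Julian Day Number 2485311; in the Hebrew calendar that is 7 Sivan 5852 AM.

Sivan 7, 5852 AM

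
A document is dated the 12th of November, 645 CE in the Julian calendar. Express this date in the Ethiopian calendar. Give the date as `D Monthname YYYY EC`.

Both dates share Julian Day Number 1956960; in the Ethiopian calendar that is 16 Hidar 638 EC.

16 Hidar 638 EC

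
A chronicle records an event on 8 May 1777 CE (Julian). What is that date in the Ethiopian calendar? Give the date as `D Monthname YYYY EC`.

13 Ginbot 1769 EC

The source date corresponds to 19 May 1777 in the Gregorian calendar (JDN 2370235).
That day falls on 13 Ginbot 1769 EC in the Ethiopian calendar.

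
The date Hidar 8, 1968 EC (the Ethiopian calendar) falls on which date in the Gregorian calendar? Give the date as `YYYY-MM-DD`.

Both dates share Julian Day Number 2442735; in the Gregorian calendar that is 18 November 1975 CE.

1975-11-18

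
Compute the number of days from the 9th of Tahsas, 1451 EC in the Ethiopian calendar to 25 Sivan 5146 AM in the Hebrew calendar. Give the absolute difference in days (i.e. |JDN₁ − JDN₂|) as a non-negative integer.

26492

JDN of the first date = 2253931.
JDN of the second date = 2227439.
|2227439 − 2253931| = 26492.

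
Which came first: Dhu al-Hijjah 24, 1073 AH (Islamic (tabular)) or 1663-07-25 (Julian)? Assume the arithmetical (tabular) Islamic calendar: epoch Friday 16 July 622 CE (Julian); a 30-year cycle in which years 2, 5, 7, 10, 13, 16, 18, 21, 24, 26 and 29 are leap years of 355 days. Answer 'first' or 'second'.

first

Converting both to JDN: 2328669 vs 2328674; the smaller is the first.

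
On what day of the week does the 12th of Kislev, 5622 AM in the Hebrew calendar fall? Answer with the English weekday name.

Friday

This is JDN 2401095 (15 November 1861 Gregorian).
Since JDN mod 7 = 4 (0 = Monday), the day is Friday.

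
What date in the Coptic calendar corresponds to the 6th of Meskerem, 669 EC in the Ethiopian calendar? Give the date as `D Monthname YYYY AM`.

6 Thout 393 AM

The source date corresponds to 6 September 676 in the proleptic Gregorian calendar (JDN 1968213).
That day falls on 6 Thout 393 AM in the Coptic calendar.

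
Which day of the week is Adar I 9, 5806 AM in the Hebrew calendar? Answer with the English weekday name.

This is JDN 2468392 (15 February 2046 Gregorian).
Since JDN mod 7 = 3 (0 = Monday), the day is Thursday.

Thursday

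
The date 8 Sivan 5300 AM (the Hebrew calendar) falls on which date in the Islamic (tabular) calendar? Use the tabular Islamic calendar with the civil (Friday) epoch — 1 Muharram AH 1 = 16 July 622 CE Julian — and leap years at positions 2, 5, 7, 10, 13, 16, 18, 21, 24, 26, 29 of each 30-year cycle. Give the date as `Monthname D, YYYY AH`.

Muharram 7, 947 AH

Julian Day Number of the source date = 2283677.
Converting JDN 2283677 to the tabular Islamic calendar gives 7 Muharram 947 AH.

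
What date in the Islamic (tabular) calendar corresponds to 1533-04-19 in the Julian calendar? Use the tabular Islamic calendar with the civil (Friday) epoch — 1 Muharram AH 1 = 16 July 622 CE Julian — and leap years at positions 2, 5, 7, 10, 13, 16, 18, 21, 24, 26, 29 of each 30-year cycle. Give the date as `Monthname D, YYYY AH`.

Ramadan 24, 939 AH

The source date corresponds to 29 April 1533 in the proleptic Gregorian calendar (JDN 2281095).
That day falls on 24 Ramadan 939 AH in the tabular Islamic calendar.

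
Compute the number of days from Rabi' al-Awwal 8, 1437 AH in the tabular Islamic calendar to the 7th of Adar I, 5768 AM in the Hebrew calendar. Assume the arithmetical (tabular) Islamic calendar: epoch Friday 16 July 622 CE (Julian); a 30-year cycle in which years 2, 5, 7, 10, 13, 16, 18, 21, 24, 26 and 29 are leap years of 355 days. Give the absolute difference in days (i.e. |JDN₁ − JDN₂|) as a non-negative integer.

First date → JDN 2457377; second date → JDN 2454510.
The interval is |2457377 − 2454510| = 2867 days.

2867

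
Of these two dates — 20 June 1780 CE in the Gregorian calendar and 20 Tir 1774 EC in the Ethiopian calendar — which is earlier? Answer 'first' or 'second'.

first

The two dates have Julian Day Numbers 2371363 and 2371948 respectively.
Since 2371363 < 2371948, the first date comes first.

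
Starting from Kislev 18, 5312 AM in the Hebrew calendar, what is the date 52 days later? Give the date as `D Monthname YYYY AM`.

The starting date is JDN 2287880; 2287880 + 52 = 2287932.
JDN 2287932 corresponds to 11 Shevat 5312 AM.

11 Shevat 5312 AM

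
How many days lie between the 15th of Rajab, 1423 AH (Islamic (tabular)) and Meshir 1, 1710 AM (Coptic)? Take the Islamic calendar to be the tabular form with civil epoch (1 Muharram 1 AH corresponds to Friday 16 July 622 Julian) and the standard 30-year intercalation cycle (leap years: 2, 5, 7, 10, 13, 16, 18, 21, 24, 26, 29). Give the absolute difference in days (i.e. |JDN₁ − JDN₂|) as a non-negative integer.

JDN of the first date = 2452540.
JDN of the second date = 2449392.
|2449392 − 2452540| = 3148.

3148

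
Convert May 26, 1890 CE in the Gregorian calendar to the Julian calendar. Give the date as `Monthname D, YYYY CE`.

May 14, 1890 CE

The Julian–Gregorian offset here is 12 days (Julian trailing).
26 May 1890 Gregorian − 12 days → 14 May 1890 Julian.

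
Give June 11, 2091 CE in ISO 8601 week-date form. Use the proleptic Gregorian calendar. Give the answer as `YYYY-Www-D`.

The weekday is Monday (ISO weekday 1).
That Monday belongs to ISO week 24 of ISO year 2091.

2091-W24-1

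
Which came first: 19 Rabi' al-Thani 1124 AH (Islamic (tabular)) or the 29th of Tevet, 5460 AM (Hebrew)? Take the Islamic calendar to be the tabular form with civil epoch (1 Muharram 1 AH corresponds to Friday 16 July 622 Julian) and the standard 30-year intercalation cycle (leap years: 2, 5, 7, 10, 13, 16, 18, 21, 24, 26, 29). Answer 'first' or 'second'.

second

Converting both to JDN: 2346501 vs 2341992; the smaller is the second.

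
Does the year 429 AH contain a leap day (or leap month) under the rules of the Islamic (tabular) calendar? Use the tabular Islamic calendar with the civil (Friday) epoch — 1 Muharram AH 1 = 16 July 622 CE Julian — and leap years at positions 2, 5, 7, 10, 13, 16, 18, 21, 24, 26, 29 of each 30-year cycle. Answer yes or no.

Year 429 AH is year 9 of its 30-year cycle; leap positions are 2, 5, 7, 10, 13, 16, 18, 21, 24, 26, 29, so it is a common year (354 days).

no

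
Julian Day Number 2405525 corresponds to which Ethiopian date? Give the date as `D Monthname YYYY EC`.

24 Tahsas 1866 EC

The Gregorian equivalent of JDN 2405525 is 1 January 1874.
In the Ethiopian calendar that day is 24 Tahsas 1866 EC.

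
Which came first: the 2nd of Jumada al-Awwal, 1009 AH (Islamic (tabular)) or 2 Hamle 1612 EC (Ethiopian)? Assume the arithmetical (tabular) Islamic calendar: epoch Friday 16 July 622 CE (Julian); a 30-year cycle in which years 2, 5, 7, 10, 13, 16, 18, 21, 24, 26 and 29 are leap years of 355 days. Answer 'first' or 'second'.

Converting both to JDN: 2305761 vs 2312940; the smaller is the first.

first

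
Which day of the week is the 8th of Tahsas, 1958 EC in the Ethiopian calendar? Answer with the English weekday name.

Equivalently 17 December 1965 Gregorian, JDN 2439112.
2439112 ≡ 4 (mod 7); counting from Monday = 0 gives Friday.

Friday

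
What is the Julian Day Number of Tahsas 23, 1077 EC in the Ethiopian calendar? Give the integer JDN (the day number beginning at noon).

2117342

In the proleptic Gregorian calendar the same day is 25 December 1084.
JDN 2400001 is 17 November 1858 CE (Gregorian), MJD 0; the target day is −282659 days from there, so JDN = 2117342.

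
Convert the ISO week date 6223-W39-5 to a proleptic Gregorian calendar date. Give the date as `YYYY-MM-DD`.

ISO week 1 of 6223 is the week containing the first Thursday of 6223.
Week 39, day 5 (Friday) lands on 6223-09-26.

6223-09-26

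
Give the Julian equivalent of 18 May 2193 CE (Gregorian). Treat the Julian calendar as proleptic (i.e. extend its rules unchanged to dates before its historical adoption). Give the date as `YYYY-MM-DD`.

At this point the Julian calendar is 14 days behind the Gregorian.
18 May 2193 Gregorian − 14 days → 4 May 2193 Julian.

2193-05-04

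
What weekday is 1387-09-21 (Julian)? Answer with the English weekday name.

Saturday

Equivalently 29 September 1387 Gregorian, JDN 2227923.
Since JDN mod 7 = 5 (0 = Monday), the day is Saturday.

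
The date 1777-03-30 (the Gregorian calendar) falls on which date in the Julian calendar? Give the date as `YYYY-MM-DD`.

1777-03-19

At this point the Julian calendar is 11 days behind the Gregorian.
30 March 1777 Gregorian − 11 days → 19 March 1777 Julian.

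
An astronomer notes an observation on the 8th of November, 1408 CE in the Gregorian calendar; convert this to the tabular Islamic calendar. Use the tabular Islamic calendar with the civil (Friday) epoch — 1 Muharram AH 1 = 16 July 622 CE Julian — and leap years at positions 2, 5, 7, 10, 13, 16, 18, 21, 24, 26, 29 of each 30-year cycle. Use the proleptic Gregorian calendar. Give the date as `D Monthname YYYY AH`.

9 Jumada al-Thani 811 AH

Julian Day Number of the source date = 2235633.
Converting JDN 2235633 to the tabular Islamic calendar gives 9 Jumada al-Thani 811 AH.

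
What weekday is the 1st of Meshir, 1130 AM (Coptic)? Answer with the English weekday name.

Friday

Equivalently 4 February 1414 Gregorian, JDN 2237547.
Since JDN mod 7 = 4 (0 = Monday), the day is Friday.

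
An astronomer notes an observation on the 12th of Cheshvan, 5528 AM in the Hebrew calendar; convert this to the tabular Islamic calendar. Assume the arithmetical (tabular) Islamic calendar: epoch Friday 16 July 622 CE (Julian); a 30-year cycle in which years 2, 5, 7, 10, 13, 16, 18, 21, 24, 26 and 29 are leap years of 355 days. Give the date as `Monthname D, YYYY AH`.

Both dates share Julian Day Number 2366751; in the tabular Islamic calendar that is 11 Jumada al-Thani 1181 AH.

Jumada al-Thani 11, 1181 AH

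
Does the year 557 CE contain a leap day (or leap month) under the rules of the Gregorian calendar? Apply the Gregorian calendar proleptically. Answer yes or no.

557 is not divisible by 4, so it is a common year.

no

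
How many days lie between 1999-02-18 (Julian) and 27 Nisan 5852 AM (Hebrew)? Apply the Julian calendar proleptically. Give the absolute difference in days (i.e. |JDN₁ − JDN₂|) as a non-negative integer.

First date → JDN 2451241; second date → JDN 2485272.
The interval is |2451241 − 2485272| = 34031 days.

34031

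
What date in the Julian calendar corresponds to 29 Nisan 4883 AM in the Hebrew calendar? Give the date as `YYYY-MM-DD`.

The source date corresponds to 3 May 1123 in the proleptic Gregorian calendar (JDN 2131349).
That day falls on 26 April 1123 CE in the Julian calendar.

1123-04-26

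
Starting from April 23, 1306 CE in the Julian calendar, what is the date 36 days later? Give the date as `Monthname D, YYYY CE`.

Counting 36 days forward from JDN 2198187 reaches JDN 2198223, which is May 29, 1306 CE.

May 29, 1306 CE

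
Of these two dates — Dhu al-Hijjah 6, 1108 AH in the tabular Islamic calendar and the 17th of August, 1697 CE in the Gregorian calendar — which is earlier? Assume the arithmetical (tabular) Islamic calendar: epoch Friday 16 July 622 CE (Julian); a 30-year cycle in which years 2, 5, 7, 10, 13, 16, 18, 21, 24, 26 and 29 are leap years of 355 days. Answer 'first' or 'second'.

first

Converting both to JDN: 2341054 vs 2341106; the smaller is the first.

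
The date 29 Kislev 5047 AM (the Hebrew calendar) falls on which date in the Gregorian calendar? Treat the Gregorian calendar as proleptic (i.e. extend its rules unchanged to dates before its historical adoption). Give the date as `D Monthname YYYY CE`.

Both dates share Julian Day Number 2191121; in the Gregorian calendar that is 25 December 1286 CE.

25 December 1286 CE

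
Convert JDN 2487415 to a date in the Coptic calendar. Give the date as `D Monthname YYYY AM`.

The Gregorian equivalent of JDN 2487415 is 17 March 2098.
In the Coptic calendar that day is 8 Paremhat 1814 AM.

8 Paremhat 1814 AM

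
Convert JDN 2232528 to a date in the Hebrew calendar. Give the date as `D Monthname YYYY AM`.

5 Iyar 5160 AM

The proleptic Gregorian equivalent of JDN 2232528 is 9 May 1400.
In the Hebrew calendar that day is 5 Iyar 5160 AM.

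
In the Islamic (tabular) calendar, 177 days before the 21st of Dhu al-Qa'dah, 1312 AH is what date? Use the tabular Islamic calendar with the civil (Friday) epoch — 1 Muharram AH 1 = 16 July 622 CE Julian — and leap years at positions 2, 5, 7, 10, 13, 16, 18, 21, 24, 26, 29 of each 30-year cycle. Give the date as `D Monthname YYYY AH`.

21 Jumada al-Awwal 1312 AH

The starting date is JDN 2413330; 2413330 − 177 = 2413153.
JDN 2413153 corresponds to 21 Jumada al-Awwal 1312 AH.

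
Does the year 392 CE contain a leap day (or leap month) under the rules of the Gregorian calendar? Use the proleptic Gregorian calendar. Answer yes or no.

yes

392 is divisible by 4 and not by 100, so it is a leap year.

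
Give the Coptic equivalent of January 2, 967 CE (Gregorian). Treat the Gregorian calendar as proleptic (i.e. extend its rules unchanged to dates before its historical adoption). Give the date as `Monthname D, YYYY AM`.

Tobi 2, 683 AM

Julian Day Number of the source date = 2074251.
Converting JDN 2074251 to the Coptic calendar gives 2 Tobi 683 AM.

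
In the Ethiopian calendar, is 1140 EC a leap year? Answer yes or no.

1140 mod 4 = 0; in the Ethiopian calendar a year is leap when year mod 4 = 3, so it is a common year.

no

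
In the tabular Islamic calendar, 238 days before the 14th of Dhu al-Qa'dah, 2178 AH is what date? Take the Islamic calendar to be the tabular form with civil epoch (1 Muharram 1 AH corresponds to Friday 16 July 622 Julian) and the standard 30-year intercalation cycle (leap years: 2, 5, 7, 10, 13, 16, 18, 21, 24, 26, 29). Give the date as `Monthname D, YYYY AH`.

Counting 238 days back from JDN 2720204 reaches JDN 2719966, which is Rabi' al-Awwal 12, 2178 AH.

Rabi' al-Awwal 12, 2178 AH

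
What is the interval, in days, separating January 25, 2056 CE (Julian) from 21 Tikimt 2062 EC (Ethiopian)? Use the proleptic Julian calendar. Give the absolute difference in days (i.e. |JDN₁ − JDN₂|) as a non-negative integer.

JDN of the first date = 2472036.
JDN of the second date = 2477051.
|2477051 − 2472036| = 5015.

5015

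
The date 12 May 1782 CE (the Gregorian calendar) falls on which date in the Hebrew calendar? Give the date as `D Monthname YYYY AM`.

28 Iyar 5542 AM

Both dates share Julian Day Number 2372054; in the Hebrew calendar that is 28 Iyar 5542 AM.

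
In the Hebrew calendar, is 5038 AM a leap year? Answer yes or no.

Hebrew year 5038 is year 3 of its 19-year Metonic cycle; leap years are at positions 3, 6, 8, 11, 14, 17, 19, so it is a leap year (13 months).

yes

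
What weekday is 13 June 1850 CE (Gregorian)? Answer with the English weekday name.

Thursday

JDN 2396922 mod 7 = 3, and JDN 0 was a Monday, so this is a Thursday.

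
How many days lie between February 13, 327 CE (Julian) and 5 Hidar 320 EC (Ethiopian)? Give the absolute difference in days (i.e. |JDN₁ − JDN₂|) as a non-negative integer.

First date → JDN 1840538; second date → JDN 1840800.
The interval is |1840538 − 1840800| = 262 days.

262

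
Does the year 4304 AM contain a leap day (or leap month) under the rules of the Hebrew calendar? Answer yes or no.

no

Hebrew year 4304 is year 10 of its 19-year Metonic cycle; leap years are at positions 3, 6, 8, 11, 14, 17, 19, so it is a common year (12 months).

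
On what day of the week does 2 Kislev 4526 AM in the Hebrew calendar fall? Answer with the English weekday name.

Wednesday

Equivalently 24 November 765 Gregorian, JDN 2000798.
JDN 2000798 mod 7 = 2, and JDN 0 was a Monday, so this is a Wednesday.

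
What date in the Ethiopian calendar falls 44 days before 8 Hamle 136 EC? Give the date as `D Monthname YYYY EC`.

24 Ginbot 136 EC

JDN of 8 Hamle 136 EC = 1773837.
1773837 − 44 = 1773793.
JDN 1773793 in the Ethiopian calendar is 24 Ginbot 136 EC.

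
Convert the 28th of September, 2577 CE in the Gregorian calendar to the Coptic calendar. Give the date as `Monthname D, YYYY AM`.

Thout 14, 2294 AM

Julian Day Number of the source date = 2662561.
Converting JDN 2662561 to the Coptic calendar gives 14 Thout 2294 AM.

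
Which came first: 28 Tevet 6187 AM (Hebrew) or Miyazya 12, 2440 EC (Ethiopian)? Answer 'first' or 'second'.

first

First date → JDN 2607531; second date → JDN 2615287.
JDN 2607531 < JDN 2615287, so the first date is earlier.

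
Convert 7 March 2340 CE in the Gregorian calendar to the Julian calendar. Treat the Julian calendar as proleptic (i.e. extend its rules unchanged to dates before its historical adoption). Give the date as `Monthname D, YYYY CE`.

For dates in this range the Gregorian date is 16 days ahead of the Julian.
7 March 2340 Gregorian − 16 days → 20 February 2340 Julian.

February 20, 2340 CE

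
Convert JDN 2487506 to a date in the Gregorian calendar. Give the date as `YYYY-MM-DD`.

Counting from JDN 2299161 = 15 Oct 1582 gives an offset of 188345 days.

2098-06-16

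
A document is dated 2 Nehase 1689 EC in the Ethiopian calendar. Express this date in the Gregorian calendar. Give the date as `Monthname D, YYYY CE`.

August 5, 1697 CE

Julian Day Number of the source date = 2341094.
Converting JDN 2341094 to the Gregorian calendar gives 5 August 1697 CE.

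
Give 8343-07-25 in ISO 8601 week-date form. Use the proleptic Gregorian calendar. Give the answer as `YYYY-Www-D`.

8343-W29-7

The weekday is Sunday (ISO weekday 7).
That Sunday belongs to ISO week 29 of ISO year 8343.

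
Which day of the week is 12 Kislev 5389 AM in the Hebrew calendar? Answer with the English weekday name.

Equivalently 8 December 1628 Gregorian, JDN 2316017.
JDN 2316017 mod 7 = 4, and JDN 0 was a Monday, so this is a Friday.

Friday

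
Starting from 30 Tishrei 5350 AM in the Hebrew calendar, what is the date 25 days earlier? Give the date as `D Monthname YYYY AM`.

JDN of 30 Tishrei 5350 AM = 2301713.
2301713 − 25 = 2301688.
JDN 2301688 in the Hebrew calendar is 5 Tishrei 5350 AM.

5 Tishrei 5350 AM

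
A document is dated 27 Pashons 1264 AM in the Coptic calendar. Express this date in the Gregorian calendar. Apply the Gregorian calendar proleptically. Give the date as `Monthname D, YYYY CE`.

June 1, 1548 CE

Julian Day Number of the source date = 2286607.
Converting JDN 2286607 to the Gregorian calendar gives 1 June 1548 CE.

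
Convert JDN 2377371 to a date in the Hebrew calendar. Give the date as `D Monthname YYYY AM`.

JDN 2377371 is 1 December 1796 in the Gregorian calendar.
In the Hebrew calendar that day is 1 Kislev 5557 AM.

1 Kislev 5557 AM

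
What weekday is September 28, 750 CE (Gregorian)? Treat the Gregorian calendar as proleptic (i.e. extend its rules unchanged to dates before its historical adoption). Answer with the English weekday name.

Thursday

Since JDN mod 7 = 3 (0 = Monday), the day is Thursday.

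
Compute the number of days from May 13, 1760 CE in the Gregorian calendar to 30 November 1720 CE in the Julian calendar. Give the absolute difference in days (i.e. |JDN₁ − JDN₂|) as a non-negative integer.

14398

First date → JDN 2364020; second date → JDN 2349622.
The interval is |2364020 − 2349622| = 14398 days.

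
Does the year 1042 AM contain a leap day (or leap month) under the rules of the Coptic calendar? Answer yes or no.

no

1042 mod 4 = 2; in the Coptic calendar a year is leap when year mod 4 = 3, so it is a common year.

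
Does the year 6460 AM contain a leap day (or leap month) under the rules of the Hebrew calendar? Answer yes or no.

yes

Hebrew year 6460 is year 19 of its 19-year Metonic cycle; leap years are at positions 3, 6, 8, 11, 14, 17, 19, so it is a leap year (13 months).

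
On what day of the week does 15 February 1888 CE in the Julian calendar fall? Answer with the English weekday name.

In the Gregorian calendar this is 27 February 1888 (JDN 2410695).
Since JDN mod 7 = 0 (0 = Monday), the day is Monday.

Monday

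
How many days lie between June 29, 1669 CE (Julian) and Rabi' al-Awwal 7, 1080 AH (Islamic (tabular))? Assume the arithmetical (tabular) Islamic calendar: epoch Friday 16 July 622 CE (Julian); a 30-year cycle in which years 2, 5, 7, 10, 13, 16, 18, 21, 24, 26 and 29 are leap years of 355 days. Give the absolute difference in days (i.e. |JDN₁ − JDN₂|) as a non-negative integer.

First date → JDN 2330840; second date → JDN 2330867.
The interval is |2330840 − 2330867| = 27 days.

27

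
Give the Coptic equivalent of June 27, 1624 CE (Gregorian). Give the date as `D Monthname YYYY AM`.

Julian Day Number of the source date = 2314392.
Converting JDN 2314392 to the Coptic calendar gives 23 Paoni 1340 AM.

23 Paoni 1340 AM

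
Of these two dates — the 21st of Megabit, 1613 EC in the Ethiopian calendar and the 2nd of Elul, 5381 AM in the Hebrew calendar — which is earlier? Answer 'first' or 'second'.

Converting both to JDN: 2313204 vs 2313349; the smaller is the first.

first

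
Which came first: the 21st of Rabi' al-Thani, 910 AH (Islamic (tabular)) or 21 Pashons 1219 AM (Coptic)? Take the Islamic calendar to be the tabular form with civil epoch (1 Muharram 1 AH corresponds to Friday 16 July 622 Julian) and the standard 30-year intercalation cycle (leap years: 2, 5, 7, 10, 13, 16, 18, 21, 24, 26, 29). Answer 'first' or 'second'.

First date → JDN 2270668; second date → JDN 2270164.
JDN 2270164 < JDN 2270668, so the second date is earlier.

second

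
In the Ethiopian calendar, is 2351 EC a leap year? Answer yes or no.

2351 mod 4 = 3; in the Ethiopian calendar a year is leap when year mod 4 = 3, so it is a leap year.

yes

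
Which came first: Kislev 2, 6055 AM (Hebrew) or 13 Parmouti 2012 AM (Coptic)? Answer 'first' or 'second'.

first

The two dates have Julian Day Numbers 2559251 and 2559770 respectively.
Since 2559251 < 2559770, the first date comes first.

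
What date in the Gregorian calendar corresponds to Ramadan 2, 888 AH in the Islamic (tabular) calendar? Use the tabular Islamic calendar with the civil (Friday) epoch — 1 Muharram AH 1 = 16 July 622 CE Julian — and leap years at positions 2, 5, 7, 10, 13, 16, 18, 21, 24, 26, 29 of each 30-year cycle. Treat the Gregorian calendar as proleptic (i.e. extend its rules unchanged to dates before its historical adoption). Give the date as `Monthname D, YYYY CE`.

Both dates share Julian Day Number 2263000; in the Gregorian calendar that is 13 October 1483 CE.

October 13, 1483 CE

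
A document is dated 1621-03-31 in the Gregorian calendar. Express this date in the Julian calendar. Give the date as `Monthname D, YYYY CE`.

March 21, 1621 CE

The Julian–Gregorian offset here is 10 days (Julian trailing).
31 March 1621 Gregorian − 10 days → 21 March 1621 Julian.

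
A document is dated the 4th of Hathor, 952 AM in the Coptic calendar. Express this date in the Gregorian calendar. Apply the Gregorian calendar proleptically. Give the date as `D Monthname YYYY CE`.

Both dates share Julian Day Number 2172446; in the Gregorian calendar that is 8 November 1235 CE.

8 November 1235 CE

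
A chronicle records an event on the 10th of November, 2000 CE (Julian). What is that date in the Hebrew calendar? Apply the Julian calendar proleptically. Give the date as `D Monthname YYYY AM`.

The source date corresponds to 23 November 2000 in the Gregorian calendar (JDN 2451872).
That day falls on 25 Cheshvan 5761 AM in the Hebrew calendar.

25 Cheshvan 5761 AM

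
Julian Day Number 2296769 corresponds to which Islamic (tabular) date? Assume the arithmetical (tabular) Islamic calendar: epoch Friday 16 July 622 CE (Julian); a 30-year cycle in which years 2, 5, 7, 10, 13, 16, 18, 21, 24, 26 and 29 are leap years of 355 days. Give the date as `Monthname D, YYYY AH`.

JDN 2296769 is 28 March 1576 in the proleptic Gregorian calendar.
In the tabular Islamic calendar that day is Dhu al-Hijjah 17, 983 AH.

Dhu al-Hijjah 17, 983 AH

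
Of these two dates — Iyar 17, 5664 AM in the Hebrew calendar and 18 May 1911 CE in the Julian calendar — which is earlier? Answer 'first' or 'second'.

First date → JDN 2416603; second date → JDN 2419188.
JDN 2416603 < JDN 2419188, so the first date is earlier.

first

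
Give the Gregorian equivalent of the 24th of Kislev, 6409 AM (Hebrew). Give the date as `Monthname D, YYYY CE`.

Julian Day Number of the source date = 2688558.
Converting JDN 2688558 to the Gregorian calendar gives 2 December 2648 CE.

December 2, 2648 CE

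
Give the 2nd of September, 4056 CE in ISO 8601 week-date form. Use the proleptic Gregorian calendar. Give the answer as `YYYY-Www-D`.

4056-W35-6

The weekday is Saturday (ISO weekday 6).
That Saturday belongs to ISO week 35 of ISO year 4056.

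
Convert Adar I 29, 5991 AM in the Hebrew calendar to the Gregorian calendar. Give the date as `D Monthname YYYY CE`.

5 March 2231 CE

Julian Day Number of the source date = 2535979.
Converting JDN 2535979 to the Gregorian calendar gives 5 March 2231 CE.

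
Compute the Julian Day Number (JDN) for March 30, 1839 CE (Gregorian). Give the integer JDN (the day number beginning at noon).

JDN 2299161 is 15 October 1582 CE (Gregorian); the target day is +93668 days from there, so JDN = 2392829.

2392829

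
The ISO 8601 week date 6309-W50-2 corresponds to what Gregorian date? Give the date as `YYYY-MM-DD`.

6309-12-14

ISO week 1 of 6309 is the week containing the first Thursday of 6309.
Week 50, day 2 (Tuesday) lands on 6309-12-14.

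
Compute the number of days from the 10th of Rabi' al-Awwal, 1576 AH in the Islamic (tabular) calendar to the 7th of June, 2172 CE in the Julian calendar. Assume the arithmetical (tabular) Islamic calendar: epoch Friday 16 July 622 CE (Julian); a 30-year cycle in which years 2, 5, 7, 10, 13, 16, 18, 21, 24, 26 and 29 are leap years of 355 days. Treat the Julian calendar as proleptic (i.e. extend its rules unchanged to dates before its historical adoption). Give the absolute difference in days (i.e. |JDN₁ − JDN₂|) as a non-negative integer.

JDN of the first date = 2506635.
JDN of the second date = 2514539.
|2514539 − 2506635| = 7904.

7904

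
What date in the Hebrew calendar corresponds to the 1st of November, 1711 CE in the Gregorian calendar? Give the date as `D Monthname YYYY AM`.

Both dates share Julian Day Number 2346294; in the Hebrew calendar that is 19 Cheshvan 5472 AM.

19 Cheshvan 5472 AM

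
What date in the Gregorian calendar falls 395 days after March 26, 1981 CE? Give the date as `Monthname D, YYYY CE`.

April 25, 1982 CE

The starting date is JDN 2444690; 2444690 + 395 = 2445085.
JDN 2445085 corresponds to April 25, 1982 CE.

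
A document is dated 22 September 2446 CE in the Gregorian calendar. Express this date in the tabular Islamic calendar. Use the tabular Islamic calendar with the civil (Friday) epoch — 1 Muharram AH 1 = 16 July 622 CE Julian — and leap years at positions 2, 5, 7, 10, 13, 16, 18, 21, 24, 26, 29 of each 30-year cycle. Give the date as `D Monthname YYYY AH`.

Julian Day Number of the source date = 2614708.
Converting JDN 2614708 to the tabular Islamic calendar gives 1 Rabi' al-Awwal 1881 AH.

1 Rabi' al-Awwal 1881 AH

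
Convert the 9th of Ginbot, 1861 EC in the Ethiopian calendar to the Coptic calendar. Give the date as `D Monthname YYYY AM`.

9 Pashons 1585 AM

Both dates share Julian Day Number 2403834; in the Coptic calendar that is 9 Pashons 1585 AM.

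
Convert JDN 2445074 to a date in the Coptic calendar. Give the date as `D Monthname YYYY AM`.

6 Parmouti 1698 AM

JDN 2445074 is 14 April 1982 in the Gregorian calendar.
In the Coptic calendar that day is 6 Parmouti 1698 AM.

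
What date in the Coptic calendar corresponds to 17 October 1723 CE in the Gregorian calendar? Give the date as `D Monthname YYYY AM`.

8 Paopi 1440 AM

Both dates share Julian Day Number 2350662; in the Coptic calendar that is 8 Paopi 1440 AM.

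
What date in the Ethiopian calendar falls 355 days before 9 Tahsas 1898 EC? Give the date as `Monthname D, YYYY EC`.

Tahsas 19, 1897 EC

Counting 355 days back from JDN 2417198 reaches JDN 2416843, which is Tahsas 19, 1897 EC.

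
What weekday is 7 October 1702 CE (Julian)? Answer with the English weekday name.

This is JDN 2342993 (18 October 1702 Gregorian).
Since JDN mod 7 = 2 (0 = Monday), the day is Wednesday.

Wednesday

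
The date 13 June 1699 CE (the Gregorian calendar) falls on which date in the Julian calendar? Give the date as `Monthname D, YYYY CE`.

June 3, 1699 CE

For dates in this range the Gregorian date is 10 days ahead of the Julian.
13 June 1699 Gregorian − 10 days → 3 June 1699 Julian.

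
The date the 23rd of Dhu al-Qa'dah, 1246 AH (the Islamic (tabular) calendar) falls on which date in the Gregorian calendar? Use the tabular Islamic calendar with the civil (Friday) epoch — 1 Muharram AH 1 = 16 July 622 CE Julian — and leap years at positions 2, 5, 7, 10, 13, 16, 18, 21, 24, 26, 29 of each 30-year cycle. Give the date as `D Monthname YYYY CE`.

5 May 1831 CE

Julian Day Number of the source date = 2389943.
Converting JDN 2389943 to the Gregorian calendar gives 5 May 1831 CE.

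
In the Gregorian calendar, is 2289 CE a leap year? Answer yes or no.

no

2289 is not divisible by 4, so it is a common year.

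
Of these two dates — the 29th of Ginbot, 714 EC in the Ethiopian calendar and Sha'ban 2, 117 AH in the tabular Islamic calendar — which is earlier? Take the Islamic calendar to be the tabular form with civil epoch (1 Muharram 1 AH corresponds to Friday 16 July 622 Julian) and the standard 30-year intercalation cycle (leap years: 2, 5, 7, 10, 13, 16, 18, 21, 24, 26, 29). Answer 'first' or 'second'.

first

First date → JDN 1984912; second date → JDN 1989755.
JDN 1984912 < JDN 1989755, so the first date is earlier.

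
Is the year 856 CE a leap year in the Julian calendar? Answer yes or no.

856 mod 4 = 0, so it is a leap year in the Julian calendar.

yes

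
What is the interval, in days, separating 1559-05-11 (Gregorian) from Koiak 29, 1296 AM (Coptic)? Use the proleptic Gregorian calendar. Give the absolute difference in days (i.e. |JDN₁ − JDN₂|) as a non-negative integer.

JDN of the first date = 2290603.
JDN of the second date = 2298147.
|2298147 − 2290603| = 7544.

7544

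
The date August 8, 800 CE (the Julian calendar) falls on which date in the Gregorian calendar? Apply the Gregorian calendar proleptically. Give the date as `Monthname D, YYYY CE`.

August 12, 800 CE

At this point the Julian calendar is 4 days behind the Gregorian.
8 August 800 Julian + 4 days → 12 August 800 Gregorian.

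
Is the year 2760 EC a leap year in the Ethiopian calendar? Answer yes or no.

2760 mod 4 = 0; in the Ethiopian calendar a year is leap when year mod 4 = 3, so it is a common year.

no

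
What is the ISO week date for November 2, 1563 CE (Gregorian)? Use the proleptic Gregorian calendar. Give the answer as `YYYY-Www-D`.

The weekday is Saturday (ISO weekday 6).
That Saturday belongs to ISO week 44 of ISO year 1563.

1563-W44-6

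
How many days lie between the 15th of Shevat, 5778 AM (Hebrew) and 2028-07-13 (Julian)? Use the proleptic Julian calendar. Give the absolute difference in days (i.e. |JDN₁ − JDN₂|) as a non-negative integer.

3829

First date → JDN 2458150; second date → JDN 2461979.
The interval is |2458150 − 2461979| = 3829 days.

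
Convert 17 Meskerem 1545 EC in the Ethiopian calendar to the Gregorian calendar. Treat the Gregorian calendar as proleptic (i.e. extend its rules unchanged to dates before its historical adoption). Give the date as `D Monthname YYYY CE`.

24 September 1552 CE

Julian Day Number of the source date = 2288183.
Converting JDN 2288183 to the Gregorian calendar gives 24 September 1552 CE.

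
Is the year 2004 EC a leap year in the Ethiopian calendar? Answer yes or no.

no

2004 mod 4 = 0; in the Ethiopian calendar a year is leap when year mod 4 = 3, so it is a common year.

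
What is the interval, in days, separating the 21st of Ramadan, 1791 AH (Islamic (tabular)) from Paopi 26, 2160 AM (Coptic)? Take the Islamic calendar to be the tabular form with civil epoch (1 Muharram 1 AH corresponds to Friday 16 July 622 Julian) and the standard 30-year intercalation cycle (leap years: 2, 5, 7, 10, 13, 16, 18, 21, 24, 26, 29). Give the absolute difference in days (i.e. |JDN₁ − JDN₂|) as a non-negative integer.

30648

JDN of the first date = 2583012.
JDN of the second date = 2613660.
|2613660 − 2583012| = 30648.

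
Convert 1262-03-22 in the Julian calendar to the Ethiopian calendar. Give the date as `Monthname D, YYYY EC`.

Both dates share Julian Day Number 2182084; in the Ethiopian calendar that is 26 Megabit 1254 EC.

Megabit 26, 1254 EC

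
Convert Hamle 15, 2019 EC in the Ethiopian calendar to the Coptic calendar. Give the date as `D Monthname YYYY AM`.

15 Epip 1743 AM

Julian Day Number of the source date = 2461609.
Converting JDN 2461609 to the Coptic calendar gives 15 Epip 1743 AM.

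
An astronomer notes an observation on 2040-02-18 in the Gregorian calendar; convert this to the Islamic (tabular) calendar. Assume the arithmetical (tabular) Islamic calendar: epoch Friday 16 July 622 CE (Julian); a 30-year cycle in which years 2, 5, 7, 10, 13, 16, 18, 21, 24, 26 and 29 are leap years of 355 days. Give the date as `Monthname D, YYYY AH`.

Julian Day Number of the source date = 2466203.
Converting JDN 2466203 to the tabular Islamic calendar gives 4 Safar 1462 AH.

Safar 4, 1462 AH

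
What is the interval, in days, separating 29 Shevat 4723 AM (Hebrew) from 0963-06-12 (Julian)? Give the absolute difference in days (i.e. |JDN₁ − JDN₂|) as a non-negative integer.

JDN of the first date = 2072819.
JDN of the second date = 2072956.
|2072956 − 2072819| = 137.

137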